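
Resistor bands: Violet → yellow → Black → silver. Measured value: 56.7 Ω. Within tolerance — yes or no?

no

Violet → 7 (first significant figure)
Yellow → 4 (second significant figure)
Black → ×1 multiplier
Silver → ±10% tolerance
74 × 1 = 74 Ω
Allowed range: 66.6 Ω to 81.4 Ω.
56.7 Ω lies outside that range.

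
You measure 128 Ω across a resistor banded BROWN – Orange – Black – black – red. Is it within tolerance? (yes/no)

yes

Brown → 1 (first significant figure)
Orange → 3 (second significant figure)
Black → 0 (third significant figure)
Black → ×1 multiplier
Red → ±2% tolerance
130 × 1 = 130 Ω
Allowed range: 127.4 Ω to 132.6 Ω.
128 Ω lies inside that range.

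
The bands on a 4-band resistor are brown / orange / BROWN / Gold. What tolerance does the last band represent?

±5%

The last band, gold, is the tolerance band.
Gold corresponds to ±5%.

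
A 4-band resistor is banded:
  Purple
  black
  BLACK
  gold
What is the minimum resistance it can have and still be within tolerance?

Violet → 7 (first significant figure)
Black → 0 (second significant figure)
Black → ×1 multiplier
Gold → ±5% tolerance
70 × 1 = 70 Ω
Minimum = 70 × (1 − 5/100) = 66.5 Ω.

66.5 Ω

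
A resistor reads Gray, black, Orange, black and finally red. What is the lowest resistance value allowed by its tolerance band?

786.94 Ω

Grey → 8 (first significant figure)
Black → 0 (second significant figure)
Orange → 3 (third significant figure)
Black → ×1 multiplier
Red → ±2% tolerance
803 × 1 = 803 Ω
Lowest = 803 × (1 − 2/100) = 786.94 Ω.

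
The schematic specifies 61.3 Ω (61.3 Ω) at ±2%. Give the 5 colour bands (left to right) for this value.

61.3 Ω = 613 × 10^-1.
6 → blue
1 → brown
3 → orange
Multiplier 10^-1 → gold.
±2% tolerance → red.

blue, brown, orange, gold, red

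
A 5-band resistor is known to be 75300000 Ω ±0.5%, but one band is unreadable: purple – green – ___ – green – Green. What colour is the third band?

orange

75300000 Ω = 753 × 10^5.
The third band gives digit 3 of the significand, and 3 is orange.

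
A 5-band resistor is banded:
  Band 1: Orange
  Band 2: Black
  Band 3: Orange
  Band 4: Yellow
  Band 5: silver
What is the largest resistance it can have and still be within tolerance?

3333000 Ω

Orange → 3 (first significant figure)
Black → 0 (second significant figure)
Orange → 3 (third significant figure)
Yellow → ×10^4 multiplier
Silver → ±10% tolerance
303 × 10000 = 3030000 Ω
Largest = 3030000 × (1 + 10/100) = 3333000 Ω.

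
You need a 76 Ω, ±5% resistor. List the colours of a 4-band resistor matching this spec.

violet, blue, black, gold

76 Ω = 76 × 10^0.
7 → violet
6 → blue
Multiplier 10^0 → black.
±5% tolerance → gold.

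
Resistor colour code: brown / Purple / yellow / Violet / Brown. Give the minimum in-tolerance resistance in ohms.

1722600000 Ω

Brown → 1 (first significant figure)
Violet → 7 (second significant figure)
Yellow → 4 (third significant figure)
Violet → ×10^7 multiplier
Brown → ±1% tolerance
174 × 10000000 = 1740000000 Ω
Minimum = 1740000000 × (1 − 1/100) = 1722600000 Ω.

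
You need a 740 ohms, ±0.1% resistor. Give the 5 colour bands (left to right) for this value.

violet, yellow, black, black, violet

740 Ω = 740 × 10^0.
7 → violet
4 → yellow
0 → black
Multiplier 10^0 → black.
±0.1% tolerance → violet.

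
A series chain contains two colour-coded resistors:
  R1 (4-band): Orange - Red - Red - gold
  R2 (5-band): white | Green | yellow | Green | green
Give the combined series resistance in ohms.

95403200 Ω

R1: orange, red → 32; red ×10^2 → 3200 Ω.
R2: white, green, yellow → 954; green ×10^5 → 95400000 Ω.
Series: 3200 + 95400000 = 95403200 Ω.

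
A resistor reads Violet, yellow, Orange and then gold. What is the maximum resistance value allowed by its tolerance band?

77700 Ω

Violet → 7 (first significant figure)
Yellow → 4 (second significant figure)
Orange → ×10^3 multiplier
Gold → ±5% tolerance
74 × 1000 = 74000 Ω
Maximum = 74000 × (1 + 5/100) = 77700 Ω.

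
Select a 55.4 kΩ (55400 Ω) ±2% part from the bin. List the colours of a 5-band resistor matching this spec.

green, green, yellow, red, red

55400 Ω = 554 × 10^2.
5 → green
5 → green
4 → yellow
Multiplier 10^2 → red.
±2% tolerance → red.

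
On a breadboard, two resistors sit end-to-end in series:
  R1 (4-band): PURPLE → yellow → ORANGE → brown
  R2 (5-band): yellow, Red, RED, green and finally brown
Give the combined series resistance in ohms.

42274000 Ω

R1: violet, yellow → 74; orange ×10^3 → 74000 Ω.
R2: yellow, red, red → 422; green ×10^5 → 42200000 Ω.
Series: 74000 + 42200000 = 42274000 Ω.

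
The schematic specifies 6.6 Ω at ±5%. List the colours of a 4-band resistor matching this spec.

blue, blue, gold, gold

6.6 Ω = 66 × 10^-1.
6 → blue
6 → blue
Multiplier 10^-1 → gold.
±5% tolerance → gold.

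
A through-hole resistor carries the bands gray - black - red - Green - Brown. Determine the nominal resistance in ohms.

80200000 Ω

Grey → 8 (first significant figure)
Black → 0 (second significant figure)
Red → 2 (third significant figure)
Green → ×10^5 multiplier
802 × 100000 = 80200000 Ω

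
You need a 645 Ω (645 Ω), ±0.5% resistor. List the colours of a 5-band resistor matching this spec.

blue, yellow, green, black, green

645 Ω = 645 × 10^0.
6 → blue
4 → yellow
5 → green
Multiplier 10^0 → black.
±0.5% tolerance → green.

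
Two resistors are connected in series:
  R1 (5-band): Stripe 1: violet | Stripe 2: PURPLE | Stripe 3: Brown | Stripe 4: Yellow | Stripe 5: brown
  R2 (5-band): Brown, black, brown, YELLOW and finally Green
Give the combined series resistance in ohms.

R1: violet, violet, brown → 771; yellow ×10^4 → 7710000 Ω.
R2: brown, black, brown → 101; yellow ×10^4 → 1010000 Ω.
Series: 7710000 + 1010000 = 8720000 Ω.

8720000 Ω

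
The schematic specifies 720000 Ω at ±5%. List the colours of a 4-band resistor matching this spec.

720000 Ω = 72 × 10^4.
7 → violet
2 → red
Multiplier 10^4 → yellow.
±5% tolerance → gold.

violet, red, yellow, gold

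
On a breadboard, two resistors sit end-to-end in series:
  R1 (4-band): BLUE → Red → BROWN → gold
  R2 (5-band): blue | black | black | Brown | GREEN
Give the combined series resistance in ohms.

R1: blue, red → 62; brown ×10 → 620 Ω.
R2: blue, black, black → 600; brown ×10 → 6000 Ω.
Series: 620 + 6000 = 6620 Ω.

6620 Ω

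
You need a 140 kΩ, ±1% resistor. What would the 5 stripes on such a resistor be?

140000 Ω = 140 × 10^3.
1 → brown
4 → yellow
0 → black
Multiplier 10^3 → orange.
±1% tolerance → brown.

brown, yellow, black, orange, brown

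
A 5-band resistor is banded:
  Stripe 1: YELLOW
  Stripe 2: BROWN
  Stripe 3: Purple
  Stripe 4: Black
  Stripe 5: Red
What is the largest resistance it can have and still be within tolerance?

425.34 Ω

Yellow → 4 (first significant figure)
Brown → 1 (second significant figure)
Violet → 7 (third significant figure)
Black → ×1 multiplier
Red → ±2% tolerance
417 × 1 = 417 Ω
Largest = 417 × (1 + 2/100) = 425.34 Ω.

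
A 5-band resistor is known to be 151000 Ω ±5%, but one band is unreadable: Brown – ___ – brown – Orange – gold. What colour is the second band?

151000 Ω = 151 × 10^3.
The second band gives digit 5 of the significand, and 5 is green.

green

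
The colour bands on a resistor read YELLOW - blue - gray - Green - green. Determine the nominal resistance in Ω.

Yellow → 4 (first significant figure)
Blue → 6 (second significant figure)
Grey → 8 (third significant figure)
Green → ×10^5 multiplier
468 × 100000 = 46800000 Ω

46800000 Ω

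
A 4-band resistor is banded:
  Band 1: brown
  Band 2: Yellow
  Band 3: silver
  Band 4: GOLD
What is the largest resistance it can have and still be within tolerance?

Brown → 1 (first significant figure)
Yellow → 4 (second significant figure)
Silver → ×0.01 multiplier
Gold → ±5% tolerance
14 × 0.01 = 0.14 Ω
Largest = 0.14 × (1 + 5/100) = 0.147 Ω.

0.147 Ω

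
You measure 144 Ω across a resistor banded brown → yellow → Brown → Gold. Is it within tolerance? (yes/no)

yes

Brown → 1 (first significant figure)
Yellow → 4 (second significant figure)
Brown → ×10 multiplier
Gold → ±5% tolerance
14 × 10 = 140 Ω
Allowed range: 133 Ω to 147 Ω.
144 Ω lies inside that range.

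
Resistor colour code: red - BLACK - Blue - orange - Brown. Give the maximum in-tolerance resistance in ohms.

Red → 2 (first significant figure)
Black → 0 (second significant figure)
Blue → 6 (third significant figure)
Orange → ×10^3 multiplier
Brown → ±1% tolerance
206 × 1000 = 206000 Ω
Maximum = 206000 × (1 + 1/100) = 208060 Ω.

208060 Ω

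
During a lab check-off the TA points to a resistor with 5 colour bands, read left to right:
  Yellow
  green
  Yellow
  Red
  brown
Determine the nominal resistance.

Yellow → 4 (first significant figure)
Green → 5 (second significant figure)
Yellow → 4 (third significant figure)
Red → ×10^2 multiplier
454 × 100 = 45400 Ω

45400 Ω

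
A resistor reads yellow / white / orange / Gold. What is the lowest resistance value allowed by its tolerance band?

Yellow → 4 (first significant figure)
White → 9 (second significant figure)
Orange → ×10^3 multiplier
Gold → ±5% tolerance
49 × 1000 = 49000 Ω
Lowest = 49000 × (1 − 5/100) = 46550 Ω.

46550 Ω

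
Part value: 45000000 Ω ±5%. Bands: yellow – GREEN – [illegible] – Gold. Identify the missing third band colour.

45000000 Ω = 45 × 10^6.
The third band is the multiplier, 10^6, which is blue.

blue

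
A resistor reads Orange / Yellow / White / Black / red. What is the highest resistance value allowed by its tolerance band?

Orange → 3 (first significant figure)
Yellow → 4 (second significant figure)
White → 9 (third significant figure)
Black → ×1 multiplier
Red → ±2% tolerance
349 × 1 = 349 Ω
Highest = 349 × (1 + 2/100) = 355.98 Ω.

355.98 Ω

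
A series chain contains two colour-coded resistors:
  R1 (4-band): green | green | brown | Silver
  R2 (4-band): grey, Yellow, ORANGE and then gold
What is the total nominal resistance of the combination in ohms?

R1: green, green → 55; brown ×10 → 550 Ω.
R2: grey, yellow → 84; orange ×10^3 → 84000 Ω.
Series: 550 + 84000 = 84550 Ω.

84550 Ω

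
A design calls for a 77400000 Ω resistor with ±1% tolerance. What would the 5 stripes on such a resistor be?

77400000 Ω = 774 × 10^5.
7 → violet
7 → violet
4 → yellow
Multiplier 10^5 → green.
±1% tolerance → brown.

violet, violet, yellow, green, brown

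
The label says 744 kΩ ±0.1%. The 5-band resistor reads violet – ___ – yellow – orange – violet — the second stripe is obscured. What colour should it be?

744000 Ω = 744 × 10^3.
The second band gives digit 4 of the significand, and 4 is yellow.

yellow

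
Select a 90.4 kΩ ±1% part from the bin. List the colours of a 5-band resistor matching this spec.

90400 Ω = 904 × 10^2.
9 → white
0 → black
4 → yellow
Multiplier 10^2 → red.
±1% tolerance → brown.

white, black, yellow, red, brown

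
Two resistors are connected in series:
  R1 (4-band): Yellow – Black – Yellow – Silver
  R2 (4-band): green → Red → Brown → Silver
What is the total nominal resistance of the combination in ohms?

R1: yellow, black → 40; yellow ×10^4 → 400000 Ω.
R2: green, red → 52; brown ×10 → 520 Ω.
Series: 400000 + 520 = 400520 Ω.

400520 Ω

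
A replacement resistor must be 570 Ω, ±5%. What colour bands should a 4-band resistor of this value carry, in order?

570 Ω = 57 × 10^1.
5 → green
7 → violet
Multiplier 10^1 → brown.
±5% tolerance → gold.

green, violet, brown, gold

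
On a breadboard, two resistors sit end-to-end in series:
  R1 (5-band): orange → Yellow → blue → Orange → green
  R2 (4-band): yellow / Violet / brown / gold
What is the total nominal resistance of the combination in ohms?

R1: orange, yellow, blue → 346; orange ×10^3 → 346000 Ω.
R2: yellow, violet → 47; brown ×10 → 470 Ω.
Series: 346000 + 470 = 346470 Ω.

346470 Ω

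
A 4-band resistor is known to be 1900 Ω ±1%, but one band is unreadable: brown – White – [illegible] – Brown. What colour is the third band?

red

1900 Ω = 19 × 10^2.
The third band is the multiplier, 10^2, which is red.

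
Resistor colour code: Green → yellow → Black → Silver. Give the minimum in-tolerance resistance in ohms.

Green → 5 (first significant figure)
Yellow → 4 (second significant figure)
Black → ×1 multiplier
Silver → ±10% tolerance
54 × 1 = 54 Ω
Minimum = 54 × (1 − 10/100) = 48.6 Ω.

48.6 Ω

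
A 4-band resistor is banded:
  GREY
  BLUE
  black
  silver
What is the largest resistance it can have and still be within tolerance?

Grey → 8 (first significant figure)
Blue → 6 (second significant figure)
Black → ×1 multiplier
Silver → ±10% tolerance
86 × 1 = 86 Ω
Largest = 86 × (1 + 10/100) = 94.6 Ω.

94.6 Ω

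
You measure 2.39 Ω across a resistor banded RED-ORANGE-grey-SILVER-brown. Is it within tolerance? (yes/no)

Red → 2 (first significant figure)
Orange → 3 (second significant figure)
Grey → 8 (third significant figure)
Silver → ×0.01 multiplier
Brown → ±1% tolerance
238 × 0.01 = 2.38 Ω
Allowed range: 2.3562 Ω to 2.4038 Ω.
2.39 Ω lies inside that range.

yes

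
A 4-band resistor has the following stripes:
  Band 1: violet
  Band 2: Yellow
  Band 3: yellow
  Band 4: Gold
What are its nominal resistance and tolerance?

740000 Ω ±5%

Violet → 7 (first significant figure)
Yellow → 4 (second significant figure)
Yellow → ×10^4 multiplier
Gold → ±5% tolerance
74 × 10000 = 740000 Ω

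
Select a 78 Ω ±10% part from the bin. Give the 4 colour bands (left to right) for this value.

violet, grey, black, silver

78 Ω = 78 × 10^0.
7 → violet
8 → grey
Multiplier 10^0 → black.
±10% tolerance → silver.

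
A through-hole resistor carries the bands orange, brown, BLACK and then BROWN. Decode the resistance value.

Orange → 3 (first significant figure)
Brown → 1 (second significant figure)
Black → ×1 multiplier
31 × 1 = 31 Ω

31 Ω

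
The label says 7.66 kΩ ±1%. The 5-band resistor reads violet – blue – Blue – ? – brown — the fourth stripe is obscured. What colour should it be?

7660 Ω = 766 × 10^1.
The fourth band is the multiplier, 10^1, which is brown.

brown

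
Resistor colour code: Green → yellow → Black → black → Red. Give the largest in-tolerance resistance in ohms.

550.8 Ω

Green → 5 (first significant figure)
Yellow → 4 (second significant figure)
Black → 0 (third significant figure)
Black → ×1 multiplier
Red → ±2% tolerance
540 × 1 = 540 Ω
Largest = 540 × (1 + 2/100) = 550.8 Ω.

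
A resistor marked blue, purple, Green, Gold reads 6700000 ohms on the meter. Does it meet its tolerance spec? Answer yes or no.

yes

Blue → 6 (first significant figure)
Violet → 7 (second significant figure)
Green → ×10^5 multiplier
Gold → ±5% tolerance
67 × 100000 = 6700000 Ω
Allowed range: 6365000 Ω to 7035000 Ω.
6700000 ohms lies inside that range.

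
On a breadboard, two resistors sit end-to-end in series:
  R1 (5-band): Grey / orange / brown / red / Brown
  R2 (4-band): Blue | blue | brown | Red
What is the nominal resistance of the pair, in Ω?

83760 Ω

R1: grey, orange, brown → 831; red ×10^2 → 83100 Ω.
R2: blue, blue → 66; brown ×10 → 660 Ω.
Series: 83100 + 660 = 83760 Ω.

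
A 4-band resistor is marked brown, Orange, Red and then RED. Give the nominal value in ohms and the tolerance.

1300 Ω ±2%

Brown → 1 (first significant figure)
Orange → 3 (second significant figure)
Red → ×10^2 multiplier
Red → ±2% tolerance
13 × 100 = 1300 Ω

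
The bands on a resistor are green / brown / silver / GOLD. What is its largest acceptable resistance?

Green → 5 (first significant figure)
Brown → 1 (second significant figure)
Silver → ×0.01 multiplier
Gold → ±5% tolerance
51 × 0.01 = 0.51 Ω
Largest = 0.51 × (1 + 5/100) = 0.5355 Ω.

0.5355 Ω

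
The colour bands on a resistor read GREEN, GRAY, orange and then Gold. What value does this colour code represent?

Green → 5 (first significant figure)
Grey → 8 (second significant figure)
Orange → ×10^3 multiplier
58 × 1000 = 58000 Ω

58000 Ω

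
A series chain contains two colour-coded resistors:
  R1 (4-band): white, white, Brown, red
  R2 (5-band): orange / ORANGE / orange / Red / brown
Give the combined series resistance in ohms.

R1: white, white → 99; brown ×10 → 990 Ω.
R2: orange, orange, orange → 333; red ×10^2 → 33300 Ω.
Series: 990 + 33300 = 34290 Ω.

34290 Ω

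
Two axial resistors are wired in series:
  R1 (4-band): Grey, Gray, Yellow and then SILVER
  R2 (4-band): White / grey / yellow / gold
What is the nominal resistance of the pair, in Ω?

R1: grey, grey → 88; yellow ×10^4 → 880000 Ω.
R2: white, grey → 98; yellow ×10^4 → 980000 Ω.
Series: 880000 + 980000 = 1860000 Ω.

1860000 Ω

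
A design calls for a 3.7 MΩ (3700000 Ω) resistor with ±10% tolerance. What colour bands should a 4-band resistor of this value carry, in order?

3700000 Ω = 37 × 10^5.
3 → orange
7 → violet
Multiplier 10^5 → green.
±10% tolerance → silver.

orange, violet, green, silver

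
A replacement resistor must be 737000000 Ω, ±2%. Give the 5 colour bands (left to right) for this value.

violet, orange, violet, blue, red

737000000 Ω = 737 × 10^6.
7 → violet
3 → orange
7 → violet
Multiplier 10^6 → blue.
±2% tolerance → red.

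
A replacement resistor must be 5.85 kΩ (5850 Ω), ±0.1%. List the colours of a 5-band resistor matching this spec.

green, grey, green, brown, violet

5850 Ω = 585 × 10^1.
5 → green
8 → grey
5 → green
Multiplier 10^1 → brown.
±0.1% tolerance → violet.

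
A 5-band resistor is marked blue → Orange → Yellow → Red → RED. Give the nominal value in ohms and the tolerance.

63400 Ω ±2%

Blue → 6 (first significant figure)
Orange → 3 (second significant figure)
Yellow → 4 (third significant figure)
Red → ×10^2 multiplier
Red → ±2% tolerance
634 × 100 = 63400 Ω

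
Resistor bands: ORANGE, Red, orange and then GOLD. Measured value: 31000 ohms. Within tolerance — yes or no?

yes

Orange → 3 (first significant figure)
Red → 2 (second significant figure)
Orange → ×10^3 multiplier
Gold → ±5% tolerance
32 × 1000 = 32000 Ω
Allowed range: 30400 Ω to 33600 Ω.
31000 ohms lies inside that range.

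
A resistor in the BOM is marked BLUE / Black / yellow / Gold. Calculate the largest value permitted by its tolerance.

Blue → 6 (first significant figure)
Black → 0 (second significant figure)
Yellow → ×10^4 multiplier
Gold → ±5% tolerance
60 × 10000 = 600000 Ω
Largest = 600000 × (1 + 5/100) = 630000 Ω.

630000 Ω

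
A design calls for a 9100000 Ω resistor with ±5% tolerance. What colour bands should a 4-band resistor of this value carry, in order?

9100000 Ω = 91 × 10^5.
9 → white
1 → brown
Multiplier 10^5 → green.
±5% tolerance → gold.

white, brown, green, gold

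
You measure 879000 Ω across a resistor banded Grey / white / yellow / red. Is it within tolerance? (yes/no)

yes

Grey → 8 (first significant figure)
White → 9 (second significant figure)
Yellow → ×10^4 multiplier
Red → ±2% tolerance
89 × 10000 = 890000 Ω
Allowed range: 872200 Ω to 907800 Ω.
879000 Ω lies inside that range.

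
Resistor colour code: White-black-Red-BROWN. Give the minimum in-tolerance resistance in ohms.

White → 9 (first significant figure)
Black → 0 (second significant figure)
Red → ×10^2 multiplier
Brown → ±1% tolerance
90 × 100 = 9000 Ω
Minimum = 9000 × (1 − 1/100) = 8910 Ω.

8910 Ω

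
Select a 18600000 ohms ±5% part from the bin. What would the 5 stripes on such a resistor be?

18600000 Ω = 186 × 10^5.
1 → brown
8 → grey
6 → blue
Multiplier 10^5 → green.
±5% tolerance → gold.

brown, grey, blue, green, gold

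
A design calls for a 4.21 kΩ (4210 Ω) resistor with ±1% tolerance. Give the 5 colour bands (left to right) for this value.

4210 Ω = 421 × 10^1.
4 → yellow
2 → red
1 → brown
Multiplier 10^1 → brown.
±1% tolerance → brown.

yellow, red, brown, brown, brown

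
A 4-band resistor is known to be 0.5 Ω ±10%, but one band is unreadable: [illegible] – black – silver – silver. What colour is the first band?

0.5 Ω = 50 × 10^-2.
The first band gives digit 5 of the significand, and 5 is green.

green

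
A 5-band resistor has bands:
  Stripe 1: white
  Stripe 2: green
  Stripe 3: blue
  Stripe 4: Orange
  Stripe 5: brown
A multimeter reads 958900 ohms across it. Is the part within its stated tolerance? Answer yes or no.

White → 9 (first significant figure)
Green → 5 (second significant figure)
Blue → 6 (third significant figure)
Orange → ×10^3 multiplier
Brown → ±1% tolerance
956 × 1000 = 956000 Ω
Allowed range: 946440 Ω to 965560 Ω.
958900 ohms lies inside that range.

yes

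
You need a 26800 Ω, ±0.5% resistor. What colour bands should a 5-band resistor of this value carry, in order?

26800 Ω = 268 × 10^2.
2 → red
6 → blue
8 → grey
Multiplier 10^2 → red.
±0.5% tolerance → green.

red, blue, grey, red, green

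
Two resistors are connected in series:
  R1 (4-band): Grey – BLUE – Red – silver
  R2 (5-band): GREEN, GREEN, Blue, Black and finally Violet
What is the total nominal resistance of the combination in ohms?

R1: grey, blue → 86; red ×10^2 → 8600 Ω.
R2: green, green, blue → 556; black ×1 → 556 Ω.
Series: 8600 + 556 = 9156 Ω.

9156 Ω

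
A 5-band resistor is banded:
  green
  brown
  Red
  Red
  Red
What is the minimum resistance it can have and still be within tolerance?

50176 Ω

Green → 5 (first significant figure)
Brown → 1 (second significant figure)
Red → 2 (third significant figure)
Red → ×10^2 multiplier
Red → ±2% tolerance
512 × 100 = 51200 Ω
Minimum = 51200 × (1 − 2/100) = 50176 Ω.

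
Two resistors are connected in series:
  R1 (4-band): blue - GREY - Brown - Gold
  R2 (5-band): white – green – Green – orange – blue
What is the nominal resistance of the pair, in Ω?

955680 Ω

R1: blue, grey → 68; brown ×10 → 680 Ω.
R2: white, green, green → 955; orange ×10^3 → 955000 Ω.
Series: 680 + 955000 = 955680 Ω.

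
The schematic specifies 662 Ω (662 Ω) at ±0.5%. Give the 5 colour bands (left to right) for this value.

blue, blue, red, black, green

662 Ω = 662 × 10^0.
6 → blue
6 → blue
2 → red
Multiplier 10^0 → black.
±0.5% tolerance → green.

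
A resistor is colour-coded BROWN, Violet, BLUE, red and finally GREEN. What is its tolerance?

The last band, green, is the tolerance band.
Green corresponds to ±0.5%.

±0.5%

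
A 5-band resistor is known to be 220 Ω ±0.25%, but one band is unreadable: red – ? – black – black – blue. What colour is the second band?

220 Ω = 220 × 10^0.
The second band gives digit 2 of the significand, and 2 is red.

red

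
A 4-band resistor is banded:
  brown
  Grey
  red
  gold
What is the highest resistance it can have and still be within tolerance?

1890 Ω

Brown → 1 (first significant figure)
Grey → 8 (second significant figure)
Red → ×10^2 multiplier
Gold → ±5% tolerance
18 × 100 = 1800 Ω
Highest = 1800 × (1 + 5/100) = 1890 Ω.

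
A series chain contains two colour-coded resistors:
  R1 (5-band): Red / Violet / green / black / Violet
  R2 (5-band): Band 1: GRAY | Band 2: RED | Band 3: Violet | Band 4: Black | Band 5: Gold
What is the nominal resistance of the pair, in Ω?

1102 Ω

R1: red, violet, green → 275; black ×1 → 275 Ω.
R2: grey, red, violet → 827; black ×1 → 827 Ω.
Series: 275 + 827 = 1102 Ω.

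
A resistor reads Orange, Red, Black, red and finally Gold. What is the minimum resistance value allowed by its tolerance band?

30400 Ω

Orange → 3 (first significant figure)
Red → 2 (second significant figure)
Black → 0 (third significant figure)
Red → ×10^2 multiplier
Gold → ±5% tolerance
320 × 100 = 32000 Ω
Minimum = 32000 × (1 − 5/100) = 30400 Ω.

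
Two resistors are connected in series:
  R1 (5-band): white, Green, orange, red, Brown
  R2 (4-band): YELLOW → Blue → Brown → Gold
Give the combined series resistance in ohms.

95760 Ω

R1: white, green, orange → 953; red ×10^2 → 95300 Ω.
R2: yellow, blue → 46; brown ×10 → 460 Ω.
Series: 95300 + 460 = 95760 Ω.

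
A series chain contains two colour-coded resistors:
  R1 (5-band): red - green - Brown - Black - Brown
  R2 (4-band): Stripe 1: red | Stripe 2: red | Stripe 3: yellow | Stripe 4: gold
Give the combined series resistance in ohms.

220251 Ω

R1: red, green, brown → 251; black ×1 → 251 Ω.
R2: red, red → 22; yellow ×10^4 → 220000 Ω.
Series: 251 + 220000 = 220251 Ω.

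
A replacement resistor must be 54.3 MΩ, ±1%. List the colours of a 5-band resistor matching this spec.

54300000 Ω = 543 × 10^5.
5 → green
4 → yellow
3 → orange
Multiplier 10^5 → green.
±1% tolerance → brown.

green, yellow, orange, green, brown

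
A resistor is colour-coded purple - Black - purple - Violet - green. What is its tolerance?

±0.5%

The last band, green, is the tolerance band.
Green corresponds to ±0.5%.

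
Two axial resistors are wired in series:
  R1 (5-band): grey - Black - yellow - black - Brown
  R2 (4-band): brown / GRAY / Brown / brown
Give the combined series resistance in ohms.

R1: grey, black, yellow → 804; black ×1 → 804 Ω.
R2: brown, grey → 18; brown ×10 → 180 Ω.
Series: 804 + 180 = 984 Ω.

984 Ω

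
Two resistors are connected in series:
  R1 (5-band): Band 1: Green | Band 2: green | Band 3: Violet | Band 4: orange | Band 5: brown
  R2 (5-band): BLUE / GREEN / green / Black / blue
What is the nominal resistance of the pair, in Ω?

557655 Ω

R1: green, green, violet → 557; orange ×10^3 → 557000 Ω.
R2: blue, green, green → 655; black ×1 → 655 Ω.
Series: 557000 + 655 = 557655 Ω.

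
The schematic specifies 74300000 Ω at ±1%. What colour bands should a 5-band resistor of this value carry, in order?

74300000 Ω = 743 × 10^5.
7 → violet
4 → yellow
3 → orange
Multiplier 10^5 → green.
±1% tolerance → brown.

violet, yellow, orange, green, brown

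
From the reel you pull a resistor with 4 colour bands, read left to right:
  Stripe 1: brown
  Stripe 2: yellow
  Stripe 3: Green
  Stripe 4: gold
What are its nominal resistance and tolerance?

1400000 Ω ±5%

Brown → 1 (first significant figure)
Yellow → 4 (second significant figure)
Green → ×10^5 multiplier
Gold → ±5% tolerance
14 × 100000 = 1400000 Ω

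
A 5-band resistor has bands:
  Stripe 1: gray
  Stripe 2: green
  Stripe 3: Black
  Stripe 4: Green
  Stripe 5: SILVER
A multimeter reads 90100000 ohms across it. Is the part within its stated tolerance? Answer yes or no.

Grey → 8 (first significant figure)
Green → 5 (second significant figure)
Black → 0 (third significant figure)
Green → ×10^5 multiplier
Silver → ±10% tolerance
850 × 100000 = 85000000 Ω
Allowed range: 76500000 Ω to 93500000 Ω.
90100000 ohms lies inside that range.

yes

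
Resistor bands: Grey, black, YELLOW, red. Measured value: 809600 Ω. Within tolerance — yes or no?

Grey → 8 (first significant figure)
Black → 0 (second significant figure)
Yellow → ×10^4 multiplier
Red → ±2% tolerance
80 × 10000 = 800000 Ω
Allowed range: 784000 Ω to 816000 Ω.
809600 Ω lies inside that range.

yes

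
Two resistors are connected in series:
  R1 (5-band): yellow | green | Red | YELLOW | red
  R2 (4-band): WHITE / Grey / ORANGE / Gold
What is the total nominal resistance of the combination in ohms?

R1: yellow, green, red → 452; yellow ×10^4 → 4520000 Ω.
R2: white, grey → 98; orange ×10^3 → 98000 Ω.
Series: 4520000 + 98000 = 4618000 Ω.

4618000 Ω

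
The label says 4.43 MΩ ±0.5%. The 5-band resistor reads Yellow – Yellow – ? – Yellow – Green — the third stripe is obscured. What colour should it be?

4430000 Ω = 443 × 10^4.
The third band gives digit 3 of the significand, and 3 is orange.

orange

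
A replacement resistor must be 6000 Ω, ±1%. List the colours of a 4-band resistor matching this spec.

6000 Ω = 60 × 10^2.
6 → blue
0 → black
Multiplier 10^2 → red.
±1% tolerance → brown.

blue, black, red, brown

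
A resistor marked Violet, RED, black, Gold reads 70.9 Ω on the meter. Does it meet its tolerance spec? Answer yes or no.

yes

Violet → 7 (first significant figure)
Red → 2 (second significant figure)
Black → ×1 multiplier
Gold → ±5% tolerance
72 × 1 = 72 Ω
Allowed range: 68.4 Ω to 75.6 Ω.
70.9 Ω lies inside that range.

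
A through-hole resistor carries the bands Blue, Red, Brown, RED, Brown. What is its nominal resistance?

Blue → 6 (first significant figure)
Red → 2 (second significant figure)
Brown → 1 (third significant figure)
Red → ×10^2 multiplier
621 × 100 = 62100 Ω

62100 Ω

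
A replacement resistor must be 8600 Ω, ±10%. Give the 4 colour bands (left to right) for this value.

8600 Ω = 86 × 10^2.
8 → grey
6 → blue
Multiplier 10^2 → red.
±10% tolerance → silver.

grey, blue, red, silver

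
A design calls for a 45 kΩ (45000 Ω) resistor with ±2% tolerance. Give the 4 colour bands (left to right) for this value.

45000 Ω = 45 × 10^3.
4 → yellow
5 → green
Multiplier 10^3 → orange.
±2% tolerance → red.

yellow, green, orange, red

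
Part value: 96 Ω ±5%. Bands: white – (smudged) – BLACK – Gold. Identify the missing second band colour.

96 Ω = 96 × 10^0.
The second band gives digit 6 of the significand, and 6 is blue.

blue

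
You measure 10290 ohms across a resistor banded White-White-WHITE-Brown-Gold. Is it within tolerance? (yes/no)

yes

White → 9 (first significant figure)
White → 9 (second significant figure)
White → 9 (third significant figure)
Brown → ×10 multiplier
Gold → ±5% tolerance
999 × 10 = 9990 Ω
Allowed range: 9490.5 Ω to 10489.5 Ω.
10290 ohms lies inside that range.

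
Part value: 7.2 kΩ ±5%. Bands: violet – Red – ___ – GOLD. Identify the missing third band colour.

7200 Ω = 72 × 10^2.
The third band is the multiplier, 10^2, which is red.

red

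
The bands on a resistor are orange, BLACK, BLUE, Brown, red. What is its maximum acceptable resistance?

Orange → 3 (first significant figure)
Black → 0 (second significant figure)
Blue → 6 (third significant figure)
Brown → ×10 multiplier
Red → ±2% tolerance
306 × 10 = 3060 Ω
Maximum = 3060 × (1 + 2/100) = 3121.2 Ω.

3121.2 Ω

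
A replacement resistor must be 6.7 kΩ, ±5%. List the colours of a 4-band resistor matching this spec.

6700 Ω = 67 × 10^2.
6 → blue
7 → violet
Multiplier 10^2 → red.
±5% tolerance → gold.

blue, violet, red, gold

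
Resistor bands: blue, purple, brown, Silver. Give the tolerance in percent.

The last band, silver, is the tolerance band.
Silver corresponds to ±10%.

±10%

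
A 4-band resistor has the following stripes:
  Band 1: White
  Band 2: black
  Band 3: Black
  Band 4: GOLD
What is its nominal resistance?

White → 9 (first significant figure)
Black → 0 (second significant figure)
Black → ×1 multiplier
90 × 1 = 90 Ω

90 Ω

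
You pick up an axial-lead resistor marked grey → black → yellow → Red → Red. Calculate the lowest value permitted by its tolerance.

78792 Ω

Grey → 8 (first significant figure)
Black → 0 (second significant figure)
Yellow → 4 (third significant figure)
Red → ×10^2 multiplier
Red → ±2% tolerance
804 × 100 = 80400 Ω
Lowest = 80400 × (1 − 2/100) = 78792 Ω.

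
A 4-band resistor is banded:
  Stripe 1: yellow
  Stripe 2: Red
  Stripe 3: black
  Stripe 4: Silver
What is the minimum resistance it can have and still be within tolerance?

37.8 Ω

Yellow → 4 (first significant figure)
Red → 2 (second significant figure)
Black → ×1 multiplier
Silver → ±10% tolerance
42 × 1 = 42 Ω
Minimum = 42 × (1 − 10/100) = 37.8 Ω.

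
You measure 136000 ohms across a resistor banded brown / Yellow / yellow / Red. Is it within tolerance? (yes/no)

no

Brown → 1 (first significant figure)
Yellow → 4 (second significant figure)
Yellow → ×10^4 multiplier
Red → ±2% tolerance
14 × 10000 = 140000 Ω
Allowed range: 137200 Ω to 142800 Ω.
136000 ohms lies outside that range.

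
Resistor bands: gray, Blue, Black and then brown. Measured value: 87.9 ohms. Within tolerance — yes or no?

Grey → 8 (first significant figure)
Blue → 6 (second significant figure)
Black → ×1 multiplier
Brown → ±1% tolerance
86 × 1 = 86 Ω
Allowed range: 85.14 Ω to 86.86 Ω.
87.9 ohms lies outside that range.

no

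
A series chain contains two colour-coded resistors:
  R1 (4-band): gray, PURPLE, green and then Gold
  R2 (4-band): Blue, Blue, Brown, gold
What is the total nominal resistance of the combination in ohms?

R1: grey, violet → 87; green ×10^5 → 8700000 Ω.
R2: blue, blue → 66; brown ×10 → 660 Ω.
Series: 8700000 + 660 = 8700660 Ω.

8700660 Ω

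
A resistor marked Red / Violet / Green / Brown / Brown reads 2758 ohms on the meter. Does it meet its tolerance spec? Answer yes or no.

Red → 2 (first significant figure)
Violet → 7 (second significant figure)
Green → 5 (third significant figure)
Brown → ×10 multiplier
Brown → ±1% tolerance
275 × 10 = 2750 Ω
Allowed range: 2722.5 Ω to 2777.5 Ω.
2758 ohms lies inside that range.

yes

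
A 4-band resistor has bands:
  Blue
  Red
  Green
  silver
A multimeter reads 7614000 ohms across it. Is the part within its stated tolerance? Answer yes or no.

no

Blue → 6 (first significant figure)
Red → 2 (second significant figure)
Green → ×10^5 multiplier
Silver → ±10% tolerance
62 × 100000 = 6200000 Ω
Allowed range: 5580000 Ω to 6820000 Ω.
7614000 ohms lies outside that range.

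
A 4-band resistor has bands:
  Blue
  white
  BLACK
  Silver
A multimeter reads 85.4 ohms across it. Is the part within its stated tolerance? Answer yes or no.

Blue → 6 (first significant figure)
White → 9 (second significant figure)
Black → ×1 multiplier
Silver → ±10% tolerance
69 × 1 = 69 Ω
Allowed range: 62.1 Ω to 75.9 Ω.
85.4 ohms lies outside that range.

no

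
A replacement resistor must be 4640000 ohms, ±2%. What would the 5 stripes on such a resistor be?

4640000 Ω = 464 × 10^4.
4 → yellow
6 → blue
4 → yellow
Multiplier 10^4 → yellow.
±2% tolerance → red.

yellow, blue, yellow, yellow, red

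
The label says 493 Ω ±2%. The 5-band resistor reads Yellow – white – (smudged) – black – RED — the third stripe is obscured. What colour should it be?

orange

493 Ω = 493 × 10^0.
The third band gives digit 3 of the significand, and 3 is orange.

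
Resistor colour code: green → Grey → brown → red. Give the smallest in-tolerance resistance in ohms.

Green → 5 (first significant figure)
Grey → 8 (second significant figure)
Brown → ×10 multiplier
Red → ±2% tolerance
58 × 10 = 580 Ω
Smallest = 580 × (1 − 2/100) = 568.4 Ω.

568.4 Ω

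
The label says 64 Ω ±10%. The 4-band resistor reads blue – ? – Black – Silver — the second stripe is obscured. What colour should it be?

yellow

64 Ω = 64 × 10^0.
The second band gives digit 4 of the significand, and 4 is yellow.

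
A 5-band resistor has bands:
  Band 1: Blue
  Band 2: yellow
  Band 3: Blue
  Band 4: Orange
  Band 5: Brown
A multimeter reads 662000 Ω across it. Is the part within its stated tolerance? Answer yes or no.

no

Blue → 6 (first significant figure)
Yellow → 4 (second significant figure)
Blue → 6 (third significant figure)
Orange → ×10^3 multiplier
Brown → ±1% tolerance
646 × 1000 = 646000 Ω
Allowed range: 639540 Ω to 652460 Ω.
662000 Ω lies outside that range.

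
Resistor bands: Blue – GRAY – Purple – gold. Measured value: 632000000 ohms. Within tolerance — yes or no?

Blue → 6 (first significant figure)
Grey → 8 (second significant figure)
Violet → ×10^7 multiplier
Gold → ±5% tolerance
68 × 10000000 = 680000000 Ω
Allowed range: 646000000 Ω to 714000000 Ω.
632000000 ohms lies outside that range.

no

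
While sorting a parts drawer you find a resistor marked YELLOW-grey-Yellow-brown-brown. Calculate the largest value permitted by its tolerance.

4888.4 Ω

Yellow → 4 (first significant figure)
Grey → 8 (second significant figure)
Yellow → 4 (third significant figure)
Brown → ×10 multiplier
Brown → ±1% tolerance
484 × 10 = 4840 Ω
Largest = 4840 × (1 + 1/100) = 4888.4 Ω.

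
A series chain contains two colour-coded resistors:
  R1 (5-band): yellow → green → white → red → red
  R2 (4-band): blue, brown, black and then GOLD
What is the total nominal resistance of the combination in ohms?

R1: yellow, green, white → 459; red ×10^2 → 45900 Ω.
R2: blue, brown → 61; black ×1 → 61 Ω.
Series: 45900 + 61 = 45961 Ω.

45961 Ω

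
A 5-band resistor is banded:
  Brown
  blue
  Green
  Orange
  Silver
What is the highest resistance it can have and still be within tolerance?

Brown → 1 (first significant figure)
Blue → 6 (second significant figure)
Green → 5 (third significant figure)
Orange → ×10^3 multiplier
Silver → ±10% tolerance
165 × 1000 = 165000 Ω
Highest = 165000 × (1 + 10/100) = 181500 Ω.

181500 Ω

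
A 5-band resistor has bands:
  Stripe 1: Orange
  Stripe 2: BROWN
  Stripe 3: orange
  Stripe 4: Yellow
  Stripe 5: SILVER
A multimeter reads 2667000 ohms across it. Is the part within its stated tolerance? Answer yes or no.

Orange → 3 (first significant figure)
Brown → 1 (second significant figure)
Orange → 3 (third significant figure)
Yellow → ×10^4 multiplier
Silver → ±10% tolerance
313 × 10000 = 3130000 Ω
Allowed range: 2817000 Ω to 3443000 Ω.
2667000 ohms lies outside that range.

no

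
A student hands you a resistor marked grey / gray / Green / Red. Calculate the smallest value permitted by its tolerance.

8624000 Ω

Grey → 8 (first significant figure)
Grey → 8 (second significant figure)
Green → ×10^5 multiplier
Red → ±2% tolerance
88 × 100000 = 8800000 Ω
Smallest = 8800000 × (1 − 2/100) = 8624000 Ω.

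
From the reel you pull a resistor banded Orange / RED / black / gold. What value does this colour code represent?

Orange → 3 (first significant figure)
Red → 2 (second significant figure)
Black → ×1 multiplier
32 × 1 = 32 Ω

32 Ω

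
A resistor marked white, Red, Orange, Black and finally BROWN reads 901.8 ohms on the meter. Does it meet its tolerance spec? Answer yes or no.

no

White → 9 (first significant figure)
Red → 2 (second significant figure)
Orange → 3 (third significant figure)
Black → ×1 multiplier
Brown → ±1% tolerance
923 × 1 = 923 Ω
Allowed range: 913.77 Ω to 932.23 Ω.
901.8 ohms lies outside that range.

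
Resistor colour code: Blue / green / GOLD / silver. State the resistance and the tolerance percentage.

Blue → 6 (first significant figure)
Green → 5 (second significant figure)
Gold → ×0.1 multiplier
Silver → ±10% tolerance
65 × 0.1 = 6.5 Ω

6.5 Ω ±10%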